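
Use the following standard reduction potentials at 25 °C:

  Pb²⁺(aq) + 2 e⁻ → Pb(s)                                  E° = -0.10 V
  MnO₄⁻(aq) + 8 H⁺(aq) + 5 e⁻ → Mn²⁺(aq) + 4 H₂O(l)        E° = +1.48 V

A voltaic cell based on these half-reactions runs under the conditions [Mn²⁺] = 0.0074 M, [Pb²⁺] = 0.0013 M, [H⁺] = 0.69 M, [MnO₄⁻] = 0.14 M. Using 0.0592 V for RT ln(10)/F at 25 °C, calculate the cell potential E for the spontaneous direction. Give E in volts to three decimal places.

+1.665 V

MnO₄⁻/Mn²⁺ is the cathode (higher E°), Pb²⁺/Pb the anode: E°cell = +1.48 − (-0.10) = +1.58 V, n = 10.
Overall: 2 MnO₄⁻(aq) + 16 H⁺(aq) + 5 Pb(s) → 2 Mn²⁺(aq) + 8 H₂O(l) + 5 Pb²⁺(aq)
Q = [Mn²⁺]^2·[Pb²⁺]^5 / ([MnO₄⁻]^2·[H⁺]^16); log Q = -14.406.
E = E° − (0.0592/n) log Q = +1.58 − (0.0592/10)(-14.406) = +1.665 V.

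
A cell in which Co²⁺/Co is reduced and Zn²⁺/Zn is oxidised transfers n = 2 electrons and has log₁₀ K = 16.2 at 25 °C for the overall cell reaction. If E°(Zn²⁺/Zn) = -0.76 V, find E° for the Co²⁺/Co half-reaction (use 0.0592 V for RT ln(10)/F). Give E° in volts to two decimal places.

-0.28 V

E°cell = (0.0592/n)·log K = (0.0592/2)(16.2) = +0.480 V.
Since Co²⁺/Co is the cathode and Zn²⁺/Zn the anode, E°cell = E°(Co²⁺/Co) − E°(Zn²⁺/Zn).
So E°(Co²⁺/Co) = E°cell + E°(Zn²⁺/Zn) = +0.480 + (-0.76) = -0.28 V.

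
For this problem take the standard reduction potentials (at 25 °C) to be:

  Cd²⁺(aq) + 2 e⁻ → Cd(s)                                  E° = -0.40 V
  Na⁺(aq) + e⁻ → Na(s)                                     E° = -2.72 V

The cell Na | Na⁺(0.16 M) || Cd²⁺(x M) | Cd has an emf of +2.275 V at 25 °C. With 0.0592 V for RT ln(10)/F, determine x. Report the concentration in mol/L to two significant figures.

0.00077 M

Cd²⁺/Cd is the cathode, Na⁺/Na the anode: E°cell = +2.32 V, n = 2.
Overall reaction: Cd²⁺(aq) + 2 Na(s) → Cd(s) + 2 Na⁺(aq); Q = [Na⁺]^2/[Cd²⁺]^1.
From E = E° − (0.0592/n) log Q: log Q = (E° − E)·n/0.0592 = (+2.32 − (+2.275))·2/0.0592 = 1.5203.
So 1·log[Cd²⁺] = 2·log(0.16) − log Q = -1.5918 − (1.5203) = -3.1121; [Cd²⁺] = 10^(-3.1121) ≈ 0.00077 M.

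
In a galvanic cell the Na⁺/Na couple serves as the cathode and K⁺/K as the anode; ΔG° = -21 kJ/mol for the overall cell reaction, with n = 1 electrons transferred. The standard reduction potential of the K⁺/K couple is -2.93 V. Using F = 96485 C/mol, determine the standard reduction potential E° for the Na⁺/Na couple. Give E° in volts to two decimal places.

-2.71 V

E°cell = −ΔG°/(nF) = −(-21×10³)/((1)(96485)) = +0.218 V.
Since Na⁺/Na is the cathode and K⁺/K the anode, E°cell = E°(Na⁺/Na) − E°(K⁺/K).
So E°(Na⁺/Na) = E°cell + E°(K⁺/K) = +0.218 + (-2.93) = -2.71 V.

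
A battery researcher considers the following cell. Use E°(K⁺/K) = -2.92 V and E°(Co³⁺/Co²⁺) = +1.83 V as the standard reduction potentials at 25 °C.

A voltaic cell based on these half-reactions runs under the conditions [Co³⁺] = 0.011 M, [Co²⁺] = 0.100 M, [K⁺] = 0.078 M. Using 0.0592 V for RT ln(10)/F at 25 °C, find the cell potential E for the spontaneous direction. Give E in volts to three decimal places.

+4.759 V

Co³⁺/Co²⁺ is the cathode (higher E°), K⁺/K the anode: E°cell = +1.83 − (-2.92) = +4.75 V, n = 1.
Overall: Co³⁺(aq) + K(s) → Co²⁺(aq) + K⁺(aq)
Q = [Co²⁺]·[K⁺] / ([Co³⁺]); log Q = -0.149.
E = E° − (0.0592/n) log Q = +4.75 − (0.0592/1)(-0.149) = +4.759 V.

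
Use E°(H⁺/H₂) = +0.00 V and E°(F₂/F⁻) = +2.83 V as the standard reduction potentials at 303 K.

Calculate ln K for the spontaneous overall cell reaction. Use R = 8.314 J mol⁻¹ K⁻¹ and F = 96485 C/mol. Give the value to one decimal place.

Cathode: F₂/F⁻; anode: H⁺/H₂. E°cell = (+2.83) − (+0.00) = +2.83 V, with n = 2.
ΔG° = −nFE° = −RT ln K, so ln K = nFE°/(RT) = (2)(96485)(+2.83) / ((8.314)(303)) = 216.782.

216.8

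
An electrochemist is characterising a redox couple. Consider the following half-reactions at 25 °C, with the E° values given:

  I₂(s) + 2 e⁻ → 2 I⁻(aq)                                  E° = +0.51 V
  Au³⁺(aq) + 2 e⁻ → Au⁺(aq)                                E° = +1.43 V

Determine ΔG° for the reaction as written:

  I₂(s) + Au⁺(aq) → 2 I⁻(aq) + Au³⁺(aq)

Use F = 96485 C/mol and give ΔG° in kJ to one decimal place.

+177.5 kJ

As written, I₂/I⁻ is reduced (cathode) and Au³⁺/Au⁺ is oxidised (anode), so E°cell = (+0.51) − (+1.43) = -0.92 V.
Balancing electrons gives n = 2.
ΔG° = −nFE° = −(2)(96485)(-0.92) = 177,532 J = +177.5 kJ.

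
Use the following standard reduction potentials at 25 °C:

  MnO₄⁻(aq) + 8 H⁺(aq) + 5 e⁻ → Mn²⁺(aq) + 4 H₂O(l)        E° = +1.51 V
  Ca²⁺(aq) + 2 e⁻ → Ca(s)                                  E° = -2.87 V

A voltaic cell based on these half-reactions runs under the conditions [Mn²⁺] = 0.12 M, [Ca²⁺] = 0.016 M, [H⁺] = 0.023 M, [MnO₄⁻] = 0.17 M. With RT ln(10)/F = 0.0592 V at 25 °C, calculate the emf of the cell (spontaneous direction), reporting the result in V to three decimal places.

+4.280 V

MnO₄⁻/Mn²⁺ is the cathode (higher E°), Ca²⁺/Ca the anode: E°cell = +1.51 − (-2.87) = +4.38 V, n = 10.
Overall: 2 MnO₄⁻(aq) + 16 H⁺(aq) + 5 Ca(s) → 2 Mn²⁺(aq) + 8 H₂O(l) + 5 Ca²⁺(aq)
Q = [Mn²⁺]^2·[Ca²⁺]^5 / ([MnO₄⁻]^2·[H⁺]^16); log Q = 16.930.
E = E° − (0.0592/n) log Q = +4.38 − (0.0592/10)(16.930) = +4.280 V.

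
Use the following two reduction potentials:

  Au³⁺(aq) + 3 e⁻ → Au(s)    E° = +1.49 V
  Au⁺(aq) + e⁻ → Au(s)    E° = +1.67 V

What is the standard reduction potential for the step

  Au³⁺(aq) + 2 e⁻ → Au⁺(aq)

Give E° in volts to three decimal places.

Sequential free energies add, so n₃E°₃ = n₁E°₁ + n₂E°₂.
With n₃ = 3, and the known step contributing 1×(+1.67) V, the unknown satisfies 2·E° = 3×(+1.49) − 1×(+1.67) = +2.800.
E° = +2.800 / 2 = +1.400 V.

+1.400 V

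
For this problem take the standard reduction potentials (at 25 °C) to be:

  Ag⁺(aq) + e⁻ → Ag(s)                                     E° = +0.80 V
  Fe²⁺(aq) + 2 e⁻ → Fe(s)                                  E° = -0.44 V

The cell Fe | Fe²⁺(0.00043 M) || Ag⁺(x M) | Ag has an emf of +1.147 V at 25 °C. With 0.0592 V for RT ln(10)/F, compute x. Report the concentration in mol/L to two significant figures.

0.00056 M

Ag⁺/Ag is the cathode, Fe²⁺/Fe the anode: E°cell = +1.24 V, n = 2.
Overall reaction: 2 Ag⁺(aq) + Fe(s) → 2 Ag(s) + Fe²⁺(aq); Q = [Fe²⁺]^1/[Ag⁺]^2.
From E = E° − (0.0592/n) log Q: log Q = (E° − E)·n/0.0592 = (+1.24 − (+1.147))·2/0.0592 = 3.1419.
So 2·log[Ag⁺] = 1·log(0.00043) − log Q = -3.3665 − (3.1419) = -6.5084; log[Ag⁺] = -6.5084 / 2 = -3.2542; [Ag⁺] = 10^(-3.2542) ≈ 0.00056 M.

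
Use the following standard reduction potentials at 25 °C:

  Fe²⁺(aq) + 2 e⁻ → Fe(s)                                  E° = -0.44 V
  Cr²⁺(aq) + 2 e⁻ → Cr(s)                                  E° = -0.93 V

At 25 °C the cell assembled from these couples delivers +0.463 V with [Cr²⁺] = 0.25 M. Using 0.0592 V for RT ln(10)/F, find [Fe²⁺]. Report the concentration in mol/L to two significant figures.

0.031 M

Fe²⁺/Fe is the cathode, Cr²⁺/Cr the anode: E°cell = +0.49 V, n = 2.
Overall reaction: Fe²⁺(aq) + Cr(s) → Fe(s) + Cr²⁺(aq); Q = [Cr²⁺]^1/[Fe²⁺]^1.
From E = E° − (0.0592/n) log Q: log Q = (E° − E)·n/0.0592 = (+0.49 − (+0.463))·2/0.0592 = 0.9122.
So 1·log[Fe²⁺] = 1·log(0.25) − log Q = -0.6021 − (0.9122) = -1.5143; [Fe²⁺] = 10^(-1.5143) ≈ 0.031 M.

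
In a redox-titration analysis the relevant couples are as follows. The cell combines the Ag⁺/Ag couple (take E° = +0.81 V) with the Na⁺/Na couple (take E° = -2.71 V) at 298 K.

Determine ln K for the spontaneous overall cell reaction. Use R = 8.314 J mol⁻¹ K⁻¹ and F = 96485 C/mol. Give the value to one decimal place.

137.1

Cathode: Ag⁺/Ag; anode: Na⁺/Na. E°cell = (+0.81) − (-2.71) = +3.52 V, with n = 1.
ΔG° = −nFE° = −RT ln K, so ln K = nFE°/(RT) = (1)(96485)(+3.52) / ((8.314)(298)) = 137.081.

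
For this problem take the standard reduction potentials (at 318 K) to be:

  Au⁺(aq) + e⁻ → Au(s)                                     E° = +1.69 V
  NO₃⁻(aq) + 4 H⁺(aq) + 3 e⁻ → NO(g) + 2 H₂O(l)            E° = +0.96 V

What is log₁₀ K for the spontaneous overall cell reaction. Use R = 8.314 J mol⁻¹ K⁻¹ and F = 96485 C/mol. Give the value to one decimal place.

34.7

Cathode: Au⁺/Au; anode: NO₃⁻/NO. E°cell = (+1.69) − (+0.96) = +0.73 V, with n = 3.
ΔG° = −nFE° = −RT ln K, so ln K = nFE°/(RT) = (3)(96485)(+0.73) / ((8.314)(318)) = 79.922.
log₁₀ K = 79.922 / ln 10 = 34.7.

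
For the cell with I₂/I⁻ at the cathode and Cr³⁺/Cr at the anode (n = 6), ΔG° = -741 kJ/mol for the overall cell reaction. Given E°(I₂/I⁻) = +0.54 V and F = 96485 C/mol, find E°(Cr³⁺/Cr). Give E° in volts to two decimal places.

E°cell = −ΔG°/(nF) = −(-741×10³)/((6)(96485)) = +1.280 V.
Since I₂/I⁻ is the cathode and Cr³⁺/Cr the anode, E°cell = E°(I₂/I⁻) − E°(Cr³⁺/Cr).
So E°(Cr³⁺/Cr) = E°(I₂/I⁻) − E°cell = (+0.54) − (+1.280) = -0.74 V.

-0.74 V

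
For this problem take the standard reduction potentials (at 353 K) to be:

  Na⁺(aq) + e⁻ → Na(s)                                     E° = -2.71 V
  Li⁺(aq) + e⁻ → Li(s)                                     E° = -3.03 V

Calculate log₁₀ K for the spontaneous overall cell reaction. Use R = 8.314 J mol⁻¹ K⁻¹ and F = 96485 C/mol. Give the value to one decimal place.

4.6

Cathode: Na⁺/Na; anode: Li⁺/Li. E°cell = (-2.71) − (-3.03) = +0.32 V, with n = 1.
ΔG° = −nFE° = −RT ln K, so ln K = nFE°/(RT) = (1)(96485)(+0.32) / ((8.314)(353)) = 10.520.
log₁₀ K = 10.520 / ln 10 = 4.6.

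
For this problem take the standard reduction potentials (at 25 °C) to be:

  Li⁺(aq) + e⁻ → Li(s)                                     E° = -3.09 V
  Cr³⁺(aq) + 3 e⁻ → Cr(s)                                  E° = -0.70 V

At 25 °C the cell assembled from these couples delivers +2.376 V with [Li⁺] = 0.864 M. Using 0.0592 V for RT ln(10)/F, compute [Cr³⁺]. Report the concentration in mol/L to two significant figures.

0.13 M

Cr³⁺/Cr is the cathode, Li⁺/Li the anode: E°cell = +2.39 V, n = 3.
Overall reaction: Cr³⁺(aq) + 3 Li(s) → Cr(s) + 3 Li⁺(aq); Q = [Li⁺]^3/[Cr³⁺]^1.
From E = E° − (0.0592/n) log Q: log Q = (E° − E)·n/0.0592 = (+2.39 − (+2.376))·3/0.0592 = 0.7095.
So 1·log[Cr³⁺] = 3·log(0.864) − log Q = -0.1905 − (0.7095) = -0.9000; [Cr³⁺] = 10^(-0.9000) ≈ 0.13 M.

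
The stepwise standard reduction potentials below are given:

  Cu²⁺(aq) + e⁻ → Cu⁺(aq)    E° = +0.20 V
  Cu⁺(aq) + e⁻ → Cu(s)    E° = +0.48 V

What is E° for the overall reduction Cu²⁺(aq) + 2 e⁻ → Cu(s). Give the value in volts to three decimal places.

Since ΔG° = −nFE° is additive over sequential reductions, n₃E°₃ = n₁E°₁ + n₂E°₂.
E°₃ = (1×+0.20 + 1×+0.48) / 2 = (+0.680) / 2 = +0.340 V.

+0.340 V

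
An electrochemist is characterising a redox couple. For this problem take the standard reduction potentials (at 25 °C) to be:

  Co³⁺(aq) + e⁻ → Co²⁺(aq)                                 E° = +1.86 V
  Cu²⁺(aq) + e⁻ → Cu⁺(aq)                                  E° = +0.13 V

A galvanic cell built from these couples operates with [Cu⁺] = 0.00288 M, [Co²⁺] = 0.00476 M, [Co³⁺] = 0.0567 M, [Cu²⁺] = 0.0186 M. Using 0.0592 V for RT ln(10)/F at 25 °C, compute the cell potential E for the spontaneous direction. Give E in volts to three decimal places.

+1.746 V

Co³⁺/Co²⁺ is the cathode (higher E°), Cu²⁺/Cu⁺ the anode: E°cell = +1.86 − (+0.13) = +1.73 V, n = 1.
Overall: Co³⁺(aq) + Cu⁺(aq) → Co²⁺(aq) + Cu²⁺(aq)
Q = [Co²⁺]·[Cu²⁺] / ([Co³⁺]·[Cu⁺]); log Q = -0.266.
E = E° − (0.0592/n) log Q = +1.73 − (0.0592/1)(-0.266) = +1.746 V.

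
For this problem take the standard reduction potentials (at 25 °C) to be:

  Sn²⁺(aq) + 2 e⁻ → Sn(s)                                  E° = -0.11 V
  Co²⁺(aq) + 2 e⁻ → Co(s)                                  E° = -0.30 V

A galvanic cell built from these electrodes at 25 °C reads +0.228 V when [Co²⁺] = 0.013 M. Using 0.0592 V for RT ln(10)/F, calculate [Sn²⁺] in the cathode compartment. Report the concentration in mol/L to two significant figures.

Sn²⁺/Sn is the cathode, Co²⁺/Co the anode: E°cell = +0.19 V, n = 2.
Overall reaction: Sn²⁺(aq) + Co(s) → Sn(s) + Co²⁺(aq); Q = [Co²⁺]^1/[Sn²⁺]^1.
From E = E° − (0.0592/n) log Q: log Q = (E° − E)·n/0.0592 = (+0.19 − (+0.228))·2/0.0592 = -1.2838.
So 1·log[Sn²⁺] = 1·log(0.013) − log Q = -1.8861 − (-1.2838) = -0.6023; [Sn²⁺] = 10^(-0.6023) ≈ 0.25 M.

0.25 M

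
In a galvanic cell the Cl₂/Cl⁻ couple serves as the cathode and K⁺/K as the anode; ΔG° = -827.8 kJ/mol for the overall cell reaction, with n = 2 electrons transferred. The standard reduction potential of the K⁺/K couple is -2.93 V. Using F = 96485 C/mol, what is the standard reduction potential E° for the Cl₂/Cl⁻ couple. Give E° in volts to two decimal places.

E°cell = −ΔG°/(nF) = −(-827.8×10³)/((2)(96485)) = +4.290 V.
Since Cl₂/Cl⁻ is the cathode and K⁺/K the anode, E°cell = E°(Cl₂/Cl⁻) − E°(K⁺/K).
So E°(Cl₂/Cl⁻) = E°cell + E°(K⁺/K) = +4.290 + (-2.93) = +1.36 V.

+1.36 V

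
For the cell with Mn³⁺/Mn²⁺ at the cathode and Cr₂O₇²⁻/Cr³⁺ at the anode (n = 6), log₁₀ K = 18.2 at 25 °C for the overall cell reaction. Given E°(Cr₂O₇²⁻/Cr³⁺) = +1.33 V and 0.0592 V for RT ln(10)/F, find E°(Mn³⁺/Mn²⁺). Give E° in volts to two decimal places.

+1.51 V

E°cell = (0.0592/n)·log K = (0.0592/6)(18.2) = +0.180 V.
Since Mn³⁺/Mn²⁺ is the cathode and Cr₂O₇²⁻/Cr³⁺ the anode, E°cell = E°(Mn³⁺/Mn²⁺) − E°(Cr₂O₇²⁻/Cr³⁺).
So E°(Mn³⁺/Mn²⁺) = E°cell + E°(Cr₂O₇²⁻/Cr³⁺) = +0.180 + (+1.33) = +1.51 V.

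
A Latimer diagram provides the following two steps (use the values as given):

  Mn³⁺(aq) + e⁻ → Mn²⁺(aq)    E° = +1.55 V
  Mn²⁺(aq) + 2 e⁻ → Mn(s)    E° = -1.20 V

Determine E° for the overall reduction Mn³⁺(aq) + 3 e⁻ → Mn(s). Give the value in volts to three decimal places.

Since ΔG° = −nFE° is additive over sequential reductions, n₃E°₃ = n₁E°₁ + n₂E°₂.
E°₃ = (1×+1.55 + 2×-1.20) / 3 = (-0.850) / 3 = -0.283 V.

-0.283 V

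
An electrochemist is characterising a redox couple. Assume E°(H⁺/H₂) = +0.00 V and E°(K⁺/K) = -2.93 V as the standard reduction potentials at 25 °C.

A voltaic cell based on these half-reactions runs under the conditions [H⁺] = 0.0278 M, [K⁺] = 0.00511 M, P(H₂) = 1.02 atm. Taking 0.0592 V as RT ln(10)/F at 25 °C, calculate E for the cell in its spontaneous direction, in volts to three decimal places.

+2.973 V

H⁺/H₂ is the cathode (higher E°), K⁺/K the anode: E°cell = +0.00 − (-2.93) = +2.93 V, n = 2.
Overall: 2 H⁺(aq) + 2 K(s) → H₂(g) + 2 K⁺(aq)
Q = P(H₂)·[K⁺]^2 / ([H⁺]^2); log Q = -1.463.
E = E° − (0.0592/n) log Q = +2.93 − (0.0592/2)(-1.463) = +2.973 V.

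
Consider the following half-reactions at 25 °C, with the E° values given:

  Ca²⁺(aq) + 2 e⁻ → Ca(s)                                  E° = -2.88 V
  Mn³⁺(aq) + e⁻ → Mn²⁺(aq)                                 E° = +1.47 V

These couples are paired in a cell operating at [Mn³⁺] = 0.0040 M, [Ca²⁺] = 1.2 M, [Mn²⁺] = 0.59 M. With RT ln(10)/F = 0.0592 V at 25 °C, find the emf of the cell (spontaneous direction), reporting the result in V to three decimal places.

+4.219 V

Mn³⁺/Mn²⁺ is the cathode (higher E°), Ca²⁺/Ca the anode: E°cell = +1.47 − (-2.88) = +4.35 V, n = 2.
Overall: 2 Mn³⁺(aq) + Ca(s) → 2 Mn²⁺(aq) + Ca²⁺(aq)
Q = [Mn²⁺]^2·[Ca²⁺] / ([Mn³⁺]^2); log Q = 4.417.
E = E° − (0.0592/n) log Q = +4.35 − (0.0592/2)(4.417) = +4.219 V.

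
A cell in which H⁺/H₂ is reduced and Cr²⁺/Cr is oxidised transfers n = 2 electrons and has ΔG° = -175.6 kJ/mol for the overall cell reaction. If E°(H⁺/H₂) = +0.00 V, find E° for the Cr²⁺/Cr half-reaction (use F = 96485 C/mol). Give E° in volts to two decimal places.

-0.91 V

E°cell = −ΔG°/(nF) = −(-175.6×10³)/((2)(96485)) = +0.910 V.
Since H⁺/H₂ is the cathode and Cr²⁺/Cr the anode, E°cell = E°(H⁺/H₂) − E°(Cr²⁺/Cr).
So E°(Cr²⁺/Cr) = E°(H⁺/H₂) − E°cell = (+0.00) − (+0.910) = -0.91 V.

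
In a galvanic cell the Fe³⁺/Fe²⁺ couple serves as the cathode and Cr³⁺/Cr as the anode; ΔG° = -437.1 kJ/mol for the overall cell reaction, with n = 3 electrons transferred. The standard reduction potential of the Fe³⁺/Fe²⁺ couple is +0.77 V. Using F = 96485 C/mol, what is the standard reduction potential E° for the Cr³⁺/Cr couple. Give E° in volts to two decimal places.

E°cell = −ΔG°/(nF) = −(-437.1×10³)/((3)(96485)) = +1.510 V.
Since Fe³⁺/Fe²⁺ is the cathode and Cr³⁺/Cr the anode, E°cell = E°(Fe³⁺/Fe²⁺) − E°(Cr³⁺/Cr).
So E°(Cr³⁺/Cr) = E°(Fe³⁺/Fe²⁺) − E°cell = (+0.77) − (+1.510) = -0.74 V.

-0.74 V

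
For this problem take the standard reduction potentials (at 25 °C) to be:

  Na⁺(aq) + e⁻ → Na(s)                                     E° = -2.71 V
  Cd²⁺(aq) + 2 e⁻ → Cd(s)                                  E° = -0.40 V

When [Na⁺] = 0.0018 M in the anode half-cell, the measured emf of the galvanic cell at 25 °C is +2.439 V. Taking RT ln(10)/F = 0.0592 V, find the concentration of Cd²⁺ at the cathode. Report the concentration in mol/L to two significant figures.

Cd²⁺/Cd is the cathode, Na⁺/Na the anode: E°cell = +2.31 V, n = 2.
Overall reaction: Cd²⁺(aq) + 2 Na(s) → Cd(s) + 2 Na⁺(aq); Q = [Na⁺]^2/[Cd²⁺]^1.
From E = E° − (0.0592/n) log Q: log Q = (E° − E)·n/0.0592 = (+2.31 − (+2.439))·2/0.0592 = -4.3581.
So 1·log[Cd²⁺] = 2·log(0.0018) − log Q = -5.4895 − (-4.3581) = -1.1314; [Cd²⁺] = 10^(-1.1314) ≈ 0.074 M.

0.074 M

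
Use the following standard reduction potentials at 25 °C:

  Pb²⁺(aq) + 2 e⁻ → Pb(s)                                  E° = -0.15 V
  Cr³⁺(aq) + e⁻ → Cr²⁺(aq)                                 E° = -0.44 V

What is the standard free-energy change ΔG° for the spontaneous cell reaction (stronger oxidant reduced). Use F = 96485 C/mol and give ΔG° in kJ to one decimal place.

Pb²⁺/Pb (E° = -0.15 V) is the cathode; Cr³⁺/Cr²⁺ (E° = -0.44 V) is the anode, so E°cell = +0.29 V.
Balancing electrons gives n = 2 (lcm of 2 and 1).
ΔG° = −nFE° = −(2)(96485)(+0.29) = -55,961 J = -56.0 kJ.

-56.0 kJ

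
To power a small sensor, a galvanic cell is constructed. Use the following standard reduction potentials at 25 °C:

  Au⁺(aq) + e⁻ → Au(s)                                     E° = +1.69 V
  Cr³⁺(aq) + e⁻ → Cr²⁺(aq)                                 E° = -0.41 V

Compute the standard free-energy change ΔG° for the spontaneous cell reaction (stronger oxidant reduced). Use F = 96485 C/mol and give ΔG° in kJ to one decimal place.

Au⁺/Au (E° = +1.69 V) is the cathode; Cr³⁺/Cr²⁺ (E° = -0.41 V) is the anode, so E°cell = +2.10 V.
Balancing electrons gives n = 1 (lcm of 1 and 1).
ΔG° = −nFE° = −(1)(96485)(+2.10) = -202,618 J = -202.6 kJ.

-202.6 kJ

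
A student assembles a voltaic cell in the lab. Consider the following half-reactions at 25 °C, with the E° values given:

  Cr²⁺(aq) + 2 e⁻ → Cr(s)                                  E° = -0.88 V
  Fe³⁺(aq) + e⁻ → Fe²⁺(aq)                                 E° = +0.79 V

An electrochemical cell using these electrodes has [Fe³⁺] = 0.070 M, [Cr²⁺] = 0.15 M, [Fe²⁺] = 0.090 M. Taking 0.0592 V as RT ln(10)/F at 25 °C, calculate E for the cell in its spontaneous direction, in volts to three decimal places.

+1.688 V

Fe³⁺/Fe²⁺ is the cathode (higher E°), Cr²⁺/Cr the anode: E°cell = +0.79 − (-0.88) = +1.67 V, n = 2.
Overall: 2 Fe³⁺(aq) + Cr(s) → 2 Fe²⁺(aq) + Cr²⁺(aq)
Q = [Fe²⁺]^2·[Cr²⁺] / ([Fe³⁺]^2); log Q = -0.606.
E = E° − (0.0592/n) log Q = +1.67 − (0.0592/2)(-0.606) = +1.688 V.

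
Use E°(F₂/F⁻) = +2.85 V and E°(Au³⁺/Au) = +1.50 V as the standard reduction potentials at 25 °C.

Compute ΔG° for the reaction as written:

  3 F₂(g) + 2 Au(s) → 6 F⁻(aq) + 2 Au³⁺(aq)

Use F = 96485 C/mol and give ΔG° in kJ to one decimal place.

As written, F₂/F⁻ is reduced (cathode) and Au³⁺/Au is oxidised (anode), so E°cell = (+2.85) − (+1.50) = +1.35 V.
Balancing electrons gives n = 6.
ΔG° = −nFE° = −(6)(96485)(+1.35) = -781,528 J = -781.5 kJ.

-781.5 kJ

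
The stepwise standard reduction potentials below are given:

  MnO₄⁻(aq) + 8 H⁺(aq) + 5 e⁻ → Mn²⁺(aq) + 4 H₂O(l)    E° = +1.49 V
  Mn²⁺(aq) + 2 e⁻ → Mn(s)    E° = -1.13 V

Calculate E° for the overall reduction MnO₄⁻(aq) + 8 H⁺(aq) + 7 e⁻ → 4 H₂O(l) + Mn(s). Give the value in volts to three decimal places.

+0.741 V

Since ΔG° = −nFE° is additive over sequential reductions, n₃E°₃ = n₁E°₁ + n₂E°₂.
E°₃ = (5×+1.49 + 2×-1.13) / 7 = (+5.190) / 7 = +0.741 V.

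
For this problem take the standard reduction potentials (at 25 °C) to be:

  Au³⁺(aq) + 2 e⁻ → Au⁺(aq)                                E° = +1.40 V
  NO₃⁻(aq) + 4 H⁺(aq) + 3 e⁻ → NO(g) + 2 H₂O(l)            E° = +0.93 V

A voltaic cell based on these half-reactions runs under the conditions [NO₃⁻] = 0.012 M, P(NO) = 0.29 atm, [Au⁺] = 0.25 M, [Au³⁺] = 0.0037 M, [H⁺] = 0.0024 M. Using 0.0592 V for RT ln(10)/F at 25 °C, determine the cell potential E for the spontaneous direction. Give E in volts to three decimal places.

+0.650 V

Au³⁺/Au⁺ is the cathode (higher E°), NO₃⁻/NO the anode: E°cell = +1.40 − (+0.93) = +0.47 V, n = 6.
Overall: 3 Au³⁺(aq) + 2 NO(g) + 4 H₂O(l) → 3 Au⁺(aq) + 2 NO₃⁻(aq) + 8 H⁺(aq)
Q = [Au⁺]^3·[NO₃⁻]^2·[H⁺]^8 / ([Au³⁺]^3·P(NO)^2); log Q = -18.236.
E = E° − (0.0592/n) log Q = +0.47 − (0.0592/6)(-18.236) = +0.650 V.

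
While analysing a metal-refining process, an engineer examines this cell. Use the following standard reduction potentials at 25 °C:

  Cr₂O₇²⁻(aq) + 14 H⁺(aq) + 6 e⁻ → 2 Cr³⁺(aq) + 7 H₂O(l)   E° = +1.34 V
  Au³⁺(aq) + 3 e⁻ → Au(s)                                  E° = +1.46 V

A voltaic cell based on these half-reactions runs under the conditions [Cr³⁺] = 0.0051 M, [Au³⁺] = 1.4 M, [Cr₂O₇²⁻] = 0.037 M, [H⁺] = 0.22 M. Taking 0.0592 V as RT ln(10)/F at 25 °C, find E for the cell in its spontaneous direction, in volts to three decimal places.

+0.183 V

Au³⁺/Au is the cathode (higher E°), Cr₂O₇²⁻/Cr³⁺ the anode: E°cell = +1.46 − (+1.34) = +0.12 V, n = 6.
Overall: 2 Au³⁺(aq) + 2 Cr³⁺(aq) + 7 H₂O(l) → 2 Au(s) + Cr₂O₇²⁻(aq) + 14 H⁺(aq)
Q = [Cr₂O₇²⁻]·[H⁺]^14 / ([Au³⁺]^2·[Cr³⁺]^2); log Q = -6.345.
E = E° − (0.0592/n) log Q = +0.12 − (0.0592/6)(-6.345) = +0.183 V.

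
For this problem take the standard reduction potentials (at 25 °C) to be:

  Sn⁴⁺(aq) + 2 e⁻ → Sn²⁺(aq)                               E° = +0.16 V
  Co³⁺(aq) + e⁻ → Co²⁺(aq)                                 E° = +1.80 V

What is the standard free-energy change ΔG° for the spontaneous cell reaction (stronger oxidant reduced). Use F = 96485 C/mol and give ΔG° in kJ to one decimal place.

-316.5 kJ

Co³⁺/Co²⁺ (E° = +1.80 V) is the cathode; Sn⁴⁺/Sn²⁺ (E° = +0.16 V) is the anode, so E°cell = +1.64 V.
Balancing electrons gives n = 2 (lcm of 1 and 2).
ΔG° = −nFE° = −(2)(96485)(+1.64) = -316,471 J = -316.5 kJ.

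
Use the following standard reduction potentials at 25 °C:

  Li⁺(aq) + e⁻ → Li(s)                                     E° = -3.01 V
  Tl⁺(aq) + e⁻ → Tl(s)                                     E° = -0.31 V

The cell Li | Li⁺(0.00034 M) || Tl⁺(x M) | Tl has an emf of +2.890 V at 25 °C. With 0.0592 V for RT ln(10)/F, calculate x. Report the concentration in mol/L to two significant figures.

0.55 M

Tl⁺/Tl is the cathode, Li⁺/Li the anode: E°cell = +2.70 V, n = 1.
Overall reaction: Tl⁺(aq) + Li(s) → Tl(s) + Li⁺(aq); Q = [Li⁺]^1/[Tl⁺]^1.
From E = E° − (0.0592/n) log Q: log Q = (E° − E)·n/0.0592 = (+2.70 − (+2.890))·1/0.0592 = -3.2095.
So 1·log[Tl⁺] = 1·log(0.00034) − log Q = -3.4685 − (-3.2095) = -0.2590; [Tl⁺] = 10^(-0.2590) ≈ 0.55 M.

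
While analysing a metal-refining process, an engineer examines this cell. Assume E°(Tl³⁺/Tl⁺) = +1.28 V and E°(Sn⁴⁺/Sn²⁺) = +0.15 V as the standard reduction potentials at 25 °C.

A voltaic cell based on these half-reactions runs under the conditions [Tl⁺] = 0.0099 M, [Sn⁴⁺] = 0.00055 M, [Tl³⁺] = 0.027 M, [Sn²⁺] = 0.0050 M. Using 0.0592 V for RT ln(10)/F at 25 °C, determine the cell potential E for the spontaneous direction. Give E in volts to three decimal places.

Tl³⁺/Tl⁺ is the cathode (higher E°), Sn⁴⁺/Sn²⁺ the anode: E°cell = +1.28 − (+0.15) = +1.13 V, n = 2.
Overall: Tl³⁺(aq) + Sn²⁺(aq) → Tl⁺(aq) + Sn⁴⁺(aq)
Q = [Tl⁺]·[Sn⁴⁺] / ([Tl³⁺]·[Sn²⁺]); log Q = -1.394.
E = E° − (0.0592/n) log Q = +1.13 − (0.0592/2)(-1.394) = +1.171 V.

+1.171 V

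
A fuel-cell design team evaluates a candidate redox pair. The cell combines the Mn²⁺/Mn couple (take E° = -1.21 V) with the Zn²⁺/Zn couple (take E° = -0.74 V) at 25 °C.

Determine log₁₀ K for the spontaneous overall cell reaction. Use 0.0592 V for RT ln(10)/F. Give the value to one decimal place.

15.9

Cathode: Zn²⁺/Zn; anode: Mn²⁺/Mn. E°cell = +0.47 V, n = 2.
log K = nE°cell / 0.0592 = (2)(+0.47) / 0.0592 = 15.9.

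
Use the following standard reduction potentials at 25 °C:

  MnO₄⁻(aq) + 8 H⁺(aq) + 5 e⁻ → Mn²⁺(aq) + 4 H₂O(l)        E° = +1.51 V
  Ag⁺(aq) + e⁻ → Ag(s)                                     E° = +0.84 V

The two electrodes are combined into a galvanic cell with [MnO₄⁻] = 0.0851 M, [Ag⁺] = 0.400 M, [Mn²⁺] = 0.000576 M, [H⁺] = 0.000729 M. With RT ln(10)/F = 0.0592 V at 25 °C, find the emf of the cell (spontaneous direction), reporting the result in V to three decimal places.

+0.422 V

MnO₄⁻/Mn²⁺ is the cathode (higher E°), Ag⁺/Ag the anode: E°cell = +1.51 − (+0.84) = +0.67 V, n = 5.
Overall: MnO₄⁻(aq) + 8 H⁺(aq) + 5 Ag(s) → Mn²⁺(aq) + 4 H₂O(l) + 5 Ag⁺(aq)
Q = [Mn²⁺]·[Ag⁺]^5 / ([MnO₄⁻]·[H⁺]^8); log Q = 20.939.
E = E° − (0.0592/n) log Q = +0.67 − (0.0592/5)(20.939) = +0.422 V.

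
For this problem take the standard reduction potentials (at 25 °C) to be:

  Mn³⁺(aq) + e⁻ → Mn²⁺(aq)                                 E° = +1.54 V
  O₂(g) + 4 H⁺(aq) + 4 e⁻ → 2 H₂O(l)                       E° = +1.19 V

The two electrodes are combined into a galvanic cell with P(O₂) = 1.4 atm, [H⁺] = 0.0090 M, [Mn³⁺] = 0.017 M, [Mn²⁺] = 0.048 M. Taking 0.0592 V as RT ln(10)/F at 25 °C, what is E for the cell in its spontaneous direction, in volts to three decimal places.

Mn³⁺/Mn²⁺ is the cathode (higher E°), O₂/H₂O the anode: E°cell = +1.54 − (+1.19) = +0.35 V, n = 4.
Overall: 4 Mn³⁺(aq) + 2 H₂O(l) → 4 Mn²⁺(aq) + O₂(g) + 4 H⁺(aq)
Q = [Mn²⁺]^4·P(O₂)·[H⁺]^4 / ([Mn³⁺]^4); log Q = -6.234.
E = E° − (0.0592/n) log Q = +0.35 − (0.0592/4)(-6.234) = +0.442 V.

+0.442 V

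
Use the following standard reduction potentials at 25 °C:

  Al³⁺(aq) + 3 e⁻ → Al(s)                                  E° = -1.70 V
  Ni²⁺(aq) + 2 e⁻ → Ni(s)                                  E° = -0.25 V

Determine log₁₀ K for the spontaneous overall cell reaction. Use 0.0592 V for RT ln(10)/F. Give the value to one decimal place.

147.0

Cathode: Ni²⁺/Ni; anode: Al³⁺/Al. E°cell = +1.45 V, n = 6.
log K = nE°cell / 0.0592 = (6)(+1.45) / 0.0592 = 147.0.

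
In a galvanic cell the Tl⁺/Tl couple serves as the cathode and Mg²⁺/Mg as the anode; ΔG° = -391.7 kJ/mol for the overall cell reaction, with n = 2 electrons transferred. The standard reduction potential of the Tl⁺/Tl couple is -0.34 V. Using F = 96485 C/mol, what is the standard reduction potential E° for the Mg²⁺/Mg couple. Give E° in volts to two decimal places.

E°cell = −ΔG°/(nF) = −(-391.7×10³)/((2)(96485)) = +2.030 V.
Since Tl⁺/Tl is the cathode and Mg²⁺/Mg the anode, E°cell = E°(Tl⁺/Tl) − E°(Mg²⁺/Mg).
So E°(Mg²⁺/Mg) = E°(Tl⁺/Tl) − E°cell = (-0.34) − (+2.030) = -2.37 V.

-2.37 V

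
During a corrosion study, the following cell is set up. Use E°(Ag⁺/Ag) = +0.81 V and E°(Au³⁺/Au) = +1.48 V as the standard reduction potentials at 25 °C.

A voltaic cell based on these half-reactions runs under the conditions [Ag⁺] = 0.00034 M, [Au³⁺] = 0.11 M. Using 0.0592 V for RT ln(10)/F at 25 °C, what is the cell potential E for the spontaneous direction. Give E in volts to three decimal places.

Au³⁺/Au is the cathode (higher E°), Ag⁺/Ag the anode: E°cell = +1.48 − (+0.81) = +0.67 V, n = 3.
Overall: Au³⁺(aq) + 3 Ag(s) → Au(s) + 3 Ag⁺(aq)
Q = [Ag⁺]^3 / ([Au³⁺]); log Q = -9.447.
E = E° − (0.0592/n) log Q = +0.67 − (0.0592/3)(-9.447) = +0.856 V.

+0.856 V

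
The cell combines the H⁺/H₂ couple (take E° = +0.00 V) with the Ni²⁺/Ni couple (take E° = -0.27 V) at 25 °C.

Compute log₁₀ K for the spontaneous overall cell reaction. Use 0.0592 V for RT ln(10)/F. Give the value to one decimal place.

Cathode: H⁺/H₂; anode: Ni²⁺/Ni. E°cell = +0.27 V, n = 2.
log K = nE°cell / 0.0592 = (2)(+0.27) / 0.0592 = 9.1.

9.1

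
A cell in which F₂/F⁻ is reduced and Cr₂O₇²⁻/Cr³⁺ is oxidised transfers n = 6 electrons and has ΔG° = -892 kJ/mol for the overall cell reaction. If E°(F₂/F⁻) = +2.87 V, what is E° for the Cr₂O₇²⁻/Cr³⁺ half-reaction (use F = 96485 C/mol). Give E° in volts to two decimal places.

+1.33 V

E°cell = −ΔG°/(nF) = −(-892×10³)/((6)(96485)) = +1.541 V.
Since F₂/F⁻ is the cathode and Cr₂O₇²⁻/Cr³⁺ the anode, E°cell = E°(F₂/F⁻) − E°(Cr₂O₇²⁻/Cr³⁺).
So E°(Cr₂O₇²⁻/Cr³⁺) = E°(F₂/F⁻) − E°cell = (+2.87) − (+1.541) = +1.33 V.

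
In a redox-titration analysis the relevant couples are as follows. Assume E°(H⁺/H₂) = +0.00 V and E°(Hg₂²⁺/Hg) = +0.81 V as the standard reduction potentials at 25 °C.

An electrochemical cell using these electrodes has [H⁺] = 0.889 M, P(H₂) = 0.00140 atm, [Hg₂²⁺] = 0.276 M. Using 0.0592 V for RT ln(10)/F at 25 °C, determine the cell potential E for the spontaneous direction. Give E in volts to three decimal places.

Hg₂²⁺/Hg is the cathode (higher E°), H⁺/H₂ the anode: E°cell = +0.81 − (+0.00) = +0.81 V, n = 2.
Overall: Hg₂²⁺(aq) + H₂(g) → 2 Hg(l) + 2 H⁺(aq)
Q = [H⁺]^2 / ([Hg₂²⁺]·P(H₂)); log Q = 3.311.
E = E° − (0.0592/n) log Q = +0.81 − (0.0592/2)(3.311) = +0.712 V.

+0.712 V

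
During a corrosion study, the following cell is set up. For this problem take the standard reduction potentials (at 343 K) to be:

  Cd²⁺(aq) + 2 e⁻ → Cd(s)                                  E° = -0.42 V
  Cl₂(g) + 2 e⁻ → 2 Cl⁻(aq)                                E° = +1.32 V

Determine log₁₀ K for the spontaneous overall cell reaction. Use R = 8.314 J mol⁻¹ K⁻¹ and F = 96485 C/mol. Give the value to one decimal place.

51.1

Cathode: Cl₂/Cl⁻; anode: Cd²⁺/Cd. E°cell = (+1.32) − (-0.42) = +1.74 V, with n = 2.
ΔG° = −nFE° = −RT ln K, so ln K = nFE°/(RT) = (2)(96485)(+1.74) / ((8.314)(343)) = 117.743.
log₁₀ K = 117.743 / ln 10 = 51.1.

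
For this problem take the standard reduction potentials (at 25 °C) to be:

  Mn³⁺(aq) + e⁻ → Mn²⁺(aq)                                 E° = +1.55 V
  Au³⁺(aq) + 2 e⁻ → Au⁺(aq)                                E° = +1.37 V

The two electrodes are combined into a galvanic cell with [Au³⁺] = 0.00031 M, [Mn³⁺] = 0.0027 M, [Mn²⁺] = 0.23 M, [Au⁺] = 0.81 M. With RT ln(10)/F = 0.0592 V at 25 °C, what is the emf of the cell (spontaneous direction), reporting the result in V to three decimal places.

Mn³⁺/Mn²⁺ is the cathode (higher E°), Au³⁺/Au⁺ the anode: E°cell = +1.55 − (+1.37) = +0.18 V, n = 2.
Overall: 2 Mn³⁺(aq) + Au⁺(aq) → 2 Mn²⁺(aq) + Au³⁺(aq)
Q = [Mn²⁺]^2·[Au³⁺] / ([Mn³⁺]^2·[Au⁺]); log Q = 0.444.
E = E° − (0.0592/n) log Q = +0.18 − (0.0592/2)(0.444) = +0.167 V.

+0.167 V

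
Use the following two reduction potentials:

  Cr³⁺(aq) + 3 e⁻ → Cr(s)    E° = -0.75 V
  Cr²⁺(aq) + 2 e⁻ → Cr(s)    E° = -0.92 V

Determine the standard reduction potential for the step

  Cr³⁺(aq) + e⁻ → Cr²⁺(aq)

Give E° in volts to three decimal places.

Sequential free energies add, so n₃E°₃ = n₁E°₁ + n₂E°₂.
With n₃ = 3, and the known step contributing 2×(-0.92) V, the unknown satisfies 1·E° = 3×(-0.75) − 2×(-0.92) = -0.410.
E° = -0.410 / 1 = -0.410 V.

-0.410 V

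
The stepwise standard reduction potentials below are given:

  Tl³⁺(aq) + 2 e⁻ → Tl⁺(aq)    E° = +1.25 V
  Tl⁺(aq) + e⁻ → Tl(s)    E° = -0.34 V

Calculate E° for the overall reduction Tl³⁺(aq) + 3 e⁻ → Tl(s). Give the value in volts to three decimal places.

Adding the free-energy changes (−nFE°) of the two steps gives −n₃FE°₃ = −n₁FE°₁ − n₂FE°₂.
E°₃ = (2×+1.25 + 1×-0.34) / 3 = (+2.160) / 3 = +0.720 V.

+0.720 V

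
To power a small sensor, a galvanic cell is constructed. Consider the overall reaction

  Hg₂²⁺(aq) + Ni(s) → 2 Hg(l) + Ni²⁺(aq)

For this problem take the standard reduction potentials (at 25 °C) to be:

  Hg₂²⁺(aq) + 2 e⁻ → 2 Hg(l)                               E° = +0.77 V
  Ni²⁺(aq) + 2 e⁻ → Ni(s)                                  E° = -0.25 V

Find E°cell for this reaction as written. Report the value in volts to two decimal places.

The Hg₂²⁺/Hg couple has the higher reduction potential, so it is the cathode; Ni²⁺/Ni is oxidised at the anode.
E°cell = E°(cathode) − E°(anode) = (+0.77) − (-0.25) = +1.02 V.
Since E°cell > 0, the reaction is spontaneous under standard conditions.

+1.02 V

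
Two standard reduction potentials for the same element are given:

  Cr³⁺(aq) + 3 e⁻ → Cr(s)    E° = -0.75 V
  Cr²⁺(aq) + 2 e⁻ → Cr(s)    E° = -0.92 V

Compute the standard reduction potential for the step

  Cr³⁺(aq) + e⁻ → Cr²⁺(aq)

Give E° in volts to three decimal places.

Sequential free energies add, so n₃E°₃ = n₁E°₁ + n₂E°₂.
With n₃ = 3, and the known step contributing 2×(-0.92) V, the unknown satisfies 1·E° = 3×(-0.75) − 2×(-0.92) = -0.410.
E° = -0.410 / 1 = -0.410 V.

-0.410 V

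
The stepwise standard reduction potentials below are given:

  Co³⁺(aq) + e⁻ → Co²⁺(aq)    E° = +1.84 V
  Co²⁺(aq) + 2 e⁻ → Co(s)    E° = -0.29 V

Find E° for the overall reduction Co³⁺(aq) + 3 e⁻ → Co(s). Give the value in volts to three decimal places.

Adding the free-energy changes (−nFE°) of the two steps gives −n₃FE°₃ = −n₁FE°₁ − n₂FE°₂.
E°₃ = (1×+1.84 + 2×-0.29) / 3 = (+1.260) / 3 = +0.420 V.

+0.420 V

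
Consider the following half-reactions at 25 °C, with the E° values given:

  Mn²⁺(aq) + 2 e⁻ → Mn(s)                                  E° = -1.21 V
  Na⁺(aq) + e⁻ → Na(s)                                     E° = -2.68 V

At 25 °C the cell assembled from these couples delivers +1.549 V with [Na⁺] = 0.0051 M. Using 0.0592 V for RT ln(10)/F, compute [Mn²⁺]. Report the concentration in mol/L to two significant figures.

0.012 M

Mn²⁺/Mn is the cathode, Na⁺/Na the anode: E°cell = +1.47 V, n = 2.
Overall reaction: Mn²⁺(aq) + 2 Na(s) → Mn(s) + 2 Na⁺(aq); Q = [Na⁺]^2/[Mn²⁺]^1.
From E = E° − (0.0592/n) log Q: log Q = (E° − E)·n/0.0592 = (+1.47 − (+1.549))·2/0.0592 = -2.6689.
So 1·log[Mn²⁺] = 2·log(0.0051) − log Q = -4.5849 − (-2.6689) = -1.9160; [Mn²⁺] = 10^(-1.9160) ≈ 0.012 M.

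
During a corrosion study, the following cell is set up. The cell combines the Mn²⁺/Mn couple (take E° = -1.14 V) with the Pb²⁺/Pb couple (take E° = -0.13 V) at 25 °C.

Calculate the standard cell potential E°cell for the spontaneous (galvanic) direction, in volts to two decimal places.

+1.01 V

The Pb²⁺/Pb couple has the higher reduction potential, so it is the cathode; Mn²⁺/Mn is oxidised at the anode.
E°cell = E°(cathode) − E°(anode) = (-0.13) − (-1.14) = +1.01 V.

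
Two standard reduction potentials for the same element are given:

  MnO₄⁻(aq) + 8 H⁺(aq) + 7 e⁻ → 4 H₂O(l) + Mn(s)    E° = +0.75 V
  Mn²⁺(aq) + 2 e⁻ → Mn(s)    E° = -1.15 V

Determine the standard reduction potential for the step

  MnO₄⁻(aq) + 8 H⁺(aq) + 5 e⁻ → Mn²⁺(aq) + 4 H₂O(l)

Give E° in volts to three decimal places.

Sequential free energies add, so n₃E°₃ = n₁E°₁ + n₂E°₂.
With n₃ = 7, and the known step contributing 2×(-1.15) V, the unknown satisfies 5·E° = 7×(+0.75) − 2×(-1.15) = +7.550.
E° = +7.550 / 5 = +1.510 V.

+1.510 V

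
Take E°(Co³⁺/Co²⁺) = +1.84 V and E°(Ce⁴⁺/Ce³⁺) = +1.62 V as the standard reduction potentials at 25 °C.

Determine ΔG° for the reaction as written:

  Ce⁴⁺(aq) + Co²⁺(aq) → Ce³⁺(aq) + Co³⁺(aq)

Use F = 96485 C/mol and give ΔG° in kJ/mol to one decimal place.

As written, Ce⁴⁺/Ce³⁺ is reduced (cathode) and Co³⁺/Co²⁺ is oxidised (anode), so E°cell = (+1.62) − (+1.84) = -0.22 V.
Balancing electrons gives n = 1.
ΔG° = −nFE° = −(1)(96485)(-0.22) = 21,227 J = +21.2 kJ/mol.

+21.2 kJ/mol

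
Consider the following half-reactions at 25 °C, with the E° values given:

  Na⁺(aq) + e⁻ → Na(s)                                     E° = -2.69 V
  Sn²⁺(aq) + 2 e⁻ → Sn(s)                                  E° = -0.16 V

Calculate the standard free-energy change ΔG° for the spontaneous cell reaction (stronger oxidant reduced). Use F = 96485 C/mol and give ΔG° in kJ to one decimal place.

-488.2 kJ

Sn²⁺/Sn (E° = -0.16 V) is the cathode; Na⁺/Na (E° = -2.69 V) is the anode, so E°cell = +2.53 V.
Balancing electrons gives n = 2 (lcm of 2 and 1).
ΔG° = −nFE° = −(2)(96485)(+2.53) = -488,214 J = -488.2 kJ.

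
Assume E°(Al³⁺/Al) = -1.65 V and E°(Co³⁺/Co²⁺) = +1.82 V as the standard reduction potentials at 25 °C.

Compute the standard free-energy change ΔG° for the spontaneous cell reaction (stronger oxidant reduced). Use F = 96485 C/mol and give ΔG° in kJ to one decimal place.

Co³⁺/Co²⁺ (E° = +1.82 V) is the cathode; Al³⁺/Al (E° = -1.65 V) is the anode, so E°cell = +3.47 V.
Balancing electrons gives n = 3 (lcm of 1 and 3).
ΔG° = −nFE° = −(3)(96485)(+3.47) = -1,004,409 J = -1004.4 kJ.

-1004.4 kJ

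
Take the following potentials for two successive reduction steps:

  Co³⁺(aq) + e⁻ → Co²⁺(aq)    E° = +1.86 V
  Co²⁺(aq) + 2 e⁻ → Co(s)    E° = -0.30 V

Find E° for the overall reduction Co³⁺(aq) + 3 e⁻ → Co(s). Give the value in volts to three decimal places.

Standard free energies of sequential steps add: ΔG°₃ = ΔG°₁ + ΔG°₂, so n₃E°₃ = n₁E°₁ + n₂E°₂.
E°₃ = (1×+1.86 + 2×-0.30) / 3 = (+1.260) / 3 = +0.420 V.
Simply averaging or adding the two E° values would be wrong; the electron-weighted sum is required.

+0.420 V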